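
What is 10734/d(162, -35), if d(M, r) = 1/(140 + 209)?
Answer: 3746166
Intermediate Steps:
d(M, r) = 1/349
10734/d(162, -35) = 10734/(1/349) = 10734*349 = 3746166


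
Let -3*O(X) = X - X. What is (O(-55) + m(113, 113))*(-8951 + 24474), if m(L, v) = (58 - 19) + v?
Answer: 2359496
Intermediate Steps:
O(X) = 0 (O(X) = -(X - X)/3 = -⅓*0 = 0)
m(L, v) = 39 + v
(O(-55) + m(113, 113))*(-8951 + 24474) = (0 + (39 + 113))*(-8951 + 24474) = (0 + 152)*15523 = 152*15523 = 2359496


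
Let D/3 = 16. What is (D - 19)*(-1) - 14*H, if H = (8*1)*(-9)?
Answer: 979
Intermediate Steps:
D = 48 (D = 3*16 = 48)
H = -72 (H = 8*(-9) = -72)
(D - 19)*(-1) - 14*H = (48 - 19)*(-1) - 14*(-72) = 29*(-1) + 1008 = -29 + 1008 = 979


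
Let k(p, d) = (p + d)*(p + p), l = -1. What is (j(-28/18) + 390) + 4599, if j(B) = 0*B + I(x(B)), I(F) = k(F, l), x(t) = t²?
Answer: 32777909/6561 ≈ 4995.9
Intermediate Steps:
k(p, d) = 2*p*(d + p) (k(p, d) = (d + p)*(2*p) = 2*p*(d + p))
I(F) = 2*F*(-1 + F)
j(B) = 2*B²*(-1 + B²) (j(B) = 0*B + 2*B²*(-1 + B²) = 0 + 2*B²*(-1 + B²) = 2*B²*(-1 + B²))
(j(-28/18) + 390) + 4599 = (2*(-28/18)²*(-1 + (-28/18)²) + 390) + 4599 = (2*(-28*1/18)²*(-1 + (-28*1/18)²) + 390) + 4599 = (2*(-14/9)²*(-1 + (-14/9)²) + 390) + 4599 = (2*(196/81)*(-1 + 196/81) + 390) + 4599 = (2*(196/81)*(115/81) + 390) + 4599 = (45080/6561 + 390) + 4599 = 2603870/6561 + 4599 = 32777909/6561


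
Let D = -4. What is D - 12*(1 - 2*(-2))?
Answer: -64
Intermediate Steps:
D - 12*(1 - 2*(-2)) = -4 - 12*(1 - 2*(-2)) = -4 - 12*(1 + 4) = -4 - 12*5 = -4 - 60 = -64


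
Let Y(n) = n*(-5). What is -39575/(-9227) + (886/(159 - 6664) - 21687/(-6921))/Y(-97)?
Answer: 288458190303586/67157907293325 ≈ 4.2952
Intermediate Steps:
Y(n) = -5*n
-39575/(-9227) + (886/(159 - 6664) - 21687/(-6921))/Y(-97) = -39575/(-9227) + (886/(159 - 6664) - 21687/(-6921))/((-5*(-97))) = -39575*(-1/9227) + (886/(-6505) - 21687*(-1/6921))/485 = 39575/9227 + (886*(-1/6505) + 7229/2307)*(1/485) = 39575/9227 + (-886/6505 + 7229/2307)*(1/485) = 39575/9227 + (44980643/15007035)*(1/485) = 39575/9227 + 44980643/7278411975 = 288458190303586/67157907293325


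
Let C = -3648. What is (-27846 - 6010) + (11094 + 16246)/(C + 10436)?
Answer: -57446797/1697 ≈ -33852.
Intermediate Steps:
(-27846 - 6010) + (11094 + 16246)/(C + 10436) = (-27846 - 6010) + (11094 + 16246)/(-3648 + 10436) = -33856 + 27340/6788 = -33856 + 27340*(1/6788) = -33856 + 6835/1697 = -57446797/1697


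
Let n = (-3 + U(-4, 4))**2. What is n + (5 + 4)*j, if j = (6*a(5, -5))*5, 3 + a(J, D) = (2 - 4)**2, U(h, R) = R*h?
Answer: 631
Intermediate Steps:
a(J, D) = 1 (a(J, D) = -3 + (2 - 4)**2 = -3 + (-2)**2 = -3 + 4 = 1)
n = 361 (n = (-3 + 4*(-4))**2 = (-3 - 16)**2 = (-19)**2 = 361)
j = 30 (j = (6*1)*5 = 6*5 = 30)
n + (5 + 4)*j = 361 + (5 + 4)*30 = 361 + 9*30 = 361 + 270 = 631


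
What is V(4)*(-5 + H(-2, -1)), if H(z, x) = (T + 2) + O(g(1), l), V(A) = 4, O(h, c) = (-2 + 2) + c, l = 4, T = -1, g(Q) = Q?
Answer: 0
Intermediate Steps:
O(h, c) = c (O(h, c) = 0 + c = c)
H(z, x) = 5 (H(z, x) = (-1 + 2) + 4 = 1 + 4 = 5)
V(4)*(-5 + H(-2, -1)) = 4*(-5 + 5) = 4*0 = 0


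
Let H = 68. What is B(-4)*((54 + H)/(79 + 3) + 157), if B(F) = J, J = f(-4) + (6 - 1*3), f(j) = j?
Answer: -6498/41 ≈ -158.49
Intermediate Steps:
J = -1 (J = -4 + (6 - 1*3) = -4 + (6 - 3) = -4 + 3 = -1)
B(F) = -1
B(-4)*((54 + H)/(79 + 3) + 157) = -((54 + 68)/(79 + 3) + 157) = -(122/82 + 157) = -(122*(1/82) + 157) = -(61/41 + 157) = -1*6498/41 = -6498/41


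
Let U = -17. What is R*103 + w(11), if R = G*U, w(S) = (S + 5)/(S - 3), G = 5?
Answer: -8753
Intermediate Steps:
w(S) = (5 + S)/(-3 + S)
R = -85 (R = 5*(-17) = -85)
R*103 + w(11) = -85*103 + (5 + 11)/(-3 + 11) = -8755 + 16/8 = -8755 + (1/8)*16 = -8755 + 2 = -8753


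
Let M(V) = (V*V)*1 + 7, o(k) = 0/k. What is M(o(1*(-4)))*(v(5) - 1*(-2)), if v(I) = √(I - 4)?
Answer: 21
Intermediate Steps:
o(k) = 0
v(I) = √(-4 + I)
M(V) = 7 + V² (M(V) = V²*1 + 7 = V² + 7 = 7 + V²)
M(o(1*(-4)))*(v(5) - 1*(-2)) = (7 + 0²)*(√(-4 + 5) - 1*(-2)) = (7 + 0)*(√1 + 2) = 7*(1 + 2) = 7*3 = 21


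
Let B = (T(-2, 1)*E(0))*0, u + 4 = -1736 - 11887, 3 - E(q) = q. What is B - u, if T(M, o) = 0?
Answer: 13627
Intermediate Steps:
E(q) = 3 - q
u = -13627 (u = -4 + (-1736 - 11887) = -4 - 13623 = -13627)
B = 0 (B = (0*(3 - 1*0))*0 = (0*(3 + 0))*0 = (0*3)*0 = 0*0 = 0)
B - u = 0 - 1*(-13627) = 0 + 13627 = 13627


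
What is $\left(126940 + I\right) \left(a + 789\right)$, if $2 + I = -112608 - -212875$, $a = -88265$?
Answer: $-19874984580$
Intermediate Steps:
$I = 100265$ ($I = -2 - -100267 = -2 + \left(-112608 + 212875\right) = -2 + 100267 = 100265$)
$\left(126940 + I\right) \left(a + 789\right) = \left(126940 + 100265\right) \left(-88265 + 789\right) = 227205 \left(-87476\right) = -19874984580$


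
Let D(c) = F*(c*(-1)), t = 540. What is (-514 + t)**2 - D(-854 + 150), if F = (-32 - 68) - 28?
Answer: 90788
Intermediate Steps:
F = -128 (F = -100 - 28 = -128)
D(c) = 128*c (D(c) = -128*c*(-1) = -(-128)*c = 128*c)
(-514 + t)**2 - D(-854 + 150) = (-514 + 540)**2 - 128*(-854 + 150) = 26**2 - 128*(-704) = 676 - 1*(-90112) = 676 + 90112 = 90788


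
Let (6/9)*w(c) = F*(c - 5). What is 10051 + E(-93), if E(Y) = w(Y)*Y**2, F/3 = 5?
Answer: -19060994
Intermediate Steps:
F = 15 (F = 3*5 = 15)
w(c) = -225/2 + 45*c/2 (w(c) = 3*(15*(c - 5))/2 = 3*(15*(-5 + c))/2 = 3*(-75 + 15*c)/2 = -225/2 + 45*c/2)
E(Y) = Y**2*(-225/2 + 45*Y/2) (E(Y) = (-225/2 + 45*Y/2)*Y**2 = Y**2*(-225/2 + 45*Y/2))
10051 + E(-93) = 10051 + (45/2)*(-93)**2*(-5 - 93) = 10051 + (45/2)*8649*(-98) = 10051 - 19071045 = -19060994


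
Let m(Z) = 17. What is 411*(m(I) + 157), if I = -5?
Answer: 71514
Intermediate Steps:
411*(m(I) + 157) = 411*(17 + 157) = 411*174 = 71514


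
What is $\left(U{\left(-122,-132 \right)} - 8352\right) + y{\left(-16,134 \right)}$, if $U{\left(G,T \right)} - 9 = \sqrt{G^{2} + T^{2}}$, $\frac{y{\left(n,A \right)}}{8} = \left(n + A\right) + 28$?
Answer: $-7175 + 2 \sqrt{8077} \approx -6995.3$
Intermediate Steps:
$y{\left(n,A \right)} = 224 + 8 A + 8 n$ ($y{\left(n,A \right)} = 8 \left(\left(n + A\right) + 28\right) = 8 \left(\left(A + n\right) + 28\right) = 8 \left(28 + A + n\right) = 224 + 8 A + 8 n$)
$U{\left(G,T \right)} = 9 + \sqrt{G^{2} + T^{2}}$
$\left(U{\left(-122,-132 \right)} - 8352\right) + y{\left(-16,134 \right)} = \left(\left(9 + \sqrt{\left(-122\right)^{2} + \left(-132\right)^{2}}\right) - 8352\right) + \left(224 + 8 \cdot 134 + 8 \left(-16\right)\right) = \left(\left(9 + \sqrt{14884 + 17424}\right) - 8352\right) + \left(224 + 1072 - 128\right) = \left(\left(9 + \sqrt{32308}\right) - 8352\right) + 1168 = \left(\left(9 + 2 \sqrt{8077}\right) - 8352\right) + 1168 = \left(-8343 + 2 \sqrt{8077}\right) + 1168 = -7175 + 2 \sqrt{8077}$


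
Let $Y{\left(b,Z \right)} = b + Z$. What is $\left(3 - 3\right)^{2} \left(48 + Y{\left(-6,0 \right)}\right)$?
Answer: $0$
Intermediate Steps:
$Y{\left(b,Z \right)} = Z + b$
$\left(3 - 3\right)^{2} \left(48 + Y{\left(-6,0 \right)}\right) = \left(3 - 3\right)^{2} \left(48 + \left(0 - 6\right)\right) = 0^{2} \left(48 - 6\right) = 0 \cdot 42 = 0$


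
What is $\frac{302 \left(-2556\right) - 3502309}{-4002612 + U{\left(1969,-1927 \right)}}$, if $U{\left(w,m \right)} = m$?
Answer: $\frac{610603}{572077} \approx 1.0673$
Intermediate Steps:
$\frac{302 \left(-2556\right) - 3502309}{-4002612 + U{\left(1969,-1927 \right)}} = \frac{302 \left(-2556\right) - 3502309}{-4002612 - 1927} = \frac{-771912 - 3502309}{-4004539} = \left(-4274221\right) \left(- \frac{1}{4004539}\right) = \frac{610603}{572077}$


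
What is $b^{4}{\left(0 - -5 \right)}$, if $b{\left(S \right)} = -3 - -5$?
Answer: $16$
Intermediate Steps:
$b{\left(S \right)} = 2$ ($b{\left(S \right)} = -3 + 5 = 2$)
$b^{4}{\left(0 - -5 \right)} = 2^{4} = 16$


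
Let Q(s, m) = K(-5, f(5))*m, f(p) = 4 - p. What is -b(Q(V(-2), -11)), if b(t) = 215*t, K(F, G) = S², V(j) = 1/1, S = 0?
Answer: 0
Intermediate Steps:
V(j) = 1
K(F, G) = 0 (K(F, G) = 0² = 0)
Q(s, m) = 0 (Q(s, m) = 0*m = 0)
-b(Q(V(-2), -11)) = -215*0 = -1*0 = 0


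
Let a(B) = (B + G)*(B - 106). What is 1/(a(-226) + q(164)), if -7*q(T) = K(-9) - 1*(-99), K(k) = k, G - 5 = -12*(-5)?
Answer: 7/374074 ≈ 1.8713e-5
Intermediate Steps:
G = 65 (G = 5 - 12*(-5) = 5 + 60 = 65)
q(T) = -90/7 (q(T) = -(-9 - 1*(-99))/7 = -(-9 + 99)/7 = -1/7*90 = -90/7)
a(B) = (-106 + B)*(65 + B) (a(B) = (B + 65)*(B - 106) = (65 + B)*(-106 + B) = (-106 + B)*(65 + B))
1/(a(-226) + q(164)) = 1/((-6890 + (-226)**2 - 41*(-226)) - 90/7) = 1/((-6890 + 51076 + 9266) - 90/7) = 1/(53452 - 90/7) = 1/(374074/7) = 7/374074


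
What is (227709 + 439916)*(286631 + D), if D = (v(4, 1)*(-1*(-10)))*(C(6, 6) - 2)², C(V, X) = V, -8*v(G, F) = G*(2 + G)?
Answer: 191041561375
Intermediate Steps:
v(G, F) = -G*(2 + G)/8
D = -480 (D = ((-⅛*4*(2 + 4))*(-1*(-10)))*(6 - 2)² = (-⅛*4*6*10)*4² = -3*10*16 = -30*16 = -480)
(227709 + 439916)*(286631 + D) = (227709 + 439916)*(286631 - 480) = 667625*286151 = 191041561375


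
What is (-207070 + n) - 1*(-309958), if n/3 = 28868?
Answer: 189492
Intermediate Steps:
n = 86604 (n = 3*28868 = 86604)
(-207070 + n) - 1*(-309958) = (-207070 + 86604) - 1*(-309958) = -120466 + 309958 = 189492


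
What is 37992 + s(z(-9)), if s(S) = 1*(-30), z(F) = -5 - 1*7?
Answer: 37962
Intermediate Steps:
z(F) = -12 (z(F) = -5 - 7 = -12)
s(S) = -30
37992 + s(z(-9)) = 37992 - 30 = 37962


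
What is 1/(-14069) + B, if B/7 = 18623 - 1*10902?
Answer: 760387242/14069 ≈ 54047.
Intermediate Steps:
B = 54047 (B = 7*(18623 - 1*10902) = 7*(18623 - 10902) = 7*7721 = 54047)
1/(-14069) + B = 1/(-14069) + 54047 = -1/14069 + 54047 = 760387242/14069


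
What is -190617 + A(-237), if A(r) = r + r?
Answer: -191091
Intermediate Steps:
A(r) = 2*r
-190617 + A(-237) = -190617 + 2*(-237) = -190617 - 474 = -191091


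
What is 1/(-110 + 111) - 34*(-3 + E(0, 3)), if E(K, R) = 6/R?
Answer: 35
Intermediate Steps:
1/(-110 + 111) - 34*(-3 + E(0, 3)) = 1/(-110 + 111) - 34*(-3 + 6/3) = 1/1 - 34*(-3 + 6*(⅓)) = 1 - 34*(-3 + 2) = 1 - 34*(-1) = 1 + 34 = 35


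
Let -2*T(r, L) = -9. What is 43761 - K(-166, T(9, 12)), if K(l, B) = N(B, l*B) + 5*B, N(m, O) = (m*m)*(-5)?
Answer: 175359/4 ≈ 43840.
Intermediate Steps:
T(r, L) = 9/2 (T(r, L) = -½*(-9) = 9/2)
N(m, O) = -5*m² (N(m, O) = m²*(-5) = -5*m²)
K(l, B) = -5*B² + 5*B
43761 - K(-166, T(9, 12)) = 43761 - 5*9*(1 - 1*9/2)/2 = 43761 - 5*9*(1 - 9/2)/2 = 43761 - 5*9*(-7)/(2*2) = 43761 - 1*(-315/4) = 43761 + 315/4 = 175359/4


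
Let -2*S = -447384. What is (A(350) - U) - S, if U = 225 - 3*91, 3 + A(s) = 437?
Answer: -223210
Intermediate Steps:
S = 223692 (S = -½*(-447384) = 223692)
A(s) = 434 (A(s) = -3 + 437 = 434)
U = -48 (U = 225 - 273 = -48)
(A(350) - U) - S = (434 - 1*(-48)) - 1*223692 = (434 + 48) - 223692 = 482 - 223692 = -223210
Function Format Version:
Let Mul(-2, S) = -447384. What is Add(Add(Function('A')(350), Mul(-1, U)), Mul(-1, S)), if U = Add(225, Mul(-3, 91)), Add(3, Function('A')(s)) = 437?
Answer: -223210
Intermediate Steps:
S = 223692 (S = Mul(Rational(-1, 2), -447384) = 223692)
Function('A')(s) = 434 (Function('A')(s) = Add(-3, 437) = 434)
U = -48 (U = Add(225, -273) = -48)
Add(Add(Function('A')(350), Mul(-1, U)), Mul(-1, S)) = Add(Add(434, Mul(-1, -48)), Mul(-1, 223692)) = Add(Add(434, 48), -223692) = Add(482, -223692) = -223210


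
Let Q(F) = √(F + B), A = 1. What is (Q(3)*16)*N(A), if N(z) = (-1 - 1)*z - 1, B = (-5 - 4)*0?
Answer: -48*√3 ≈ -83.138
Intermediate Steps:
B = 0 (B = -9*0 = 0)
Q(F) = √F (Q(F) = √(F + 0) = √F)
N(z) = -1 - 2*z (N(z) = -2*z - 1 = -1 - 2*z)
(Q(3)*16)*N(A) = (√3*16)*(-1 - 2*1) = (16*√3)*(-1 - 2) = (16*√3)*(-3) = -48*√3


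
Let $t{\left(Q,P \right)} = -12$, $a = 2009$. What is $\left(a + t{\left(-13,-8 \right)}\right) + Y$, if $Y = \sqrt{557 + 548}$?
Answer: $1997 + \sqrt{1105} \approx 2030.2$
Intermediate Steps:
$Y = \sqrt{1105} \approx 33.242$
$\left(a + t{\left(-13,-8 \right)}\right) + Y = \left(2009 - 12\right) + \sqrt{1105} = 1997 + \sqrt{1105}$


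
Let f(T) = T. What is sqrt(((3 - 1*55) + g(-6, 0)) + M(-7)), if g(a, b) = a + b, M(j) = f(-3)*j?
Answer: I*sqrt(37) ≈ 6.0828*I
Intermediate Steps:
M(j) = -3*j
sqrt(((3 - 1*55) + g(-6, 0)) + M(-7)) = sqrt(((3 - 1*55) + (-6 + 0)) - 3*(-7)) = sqrt(((3 - 55) - 6) + 21) = sqrt((-52 - 6) + 21) = sqrt(-58 + 21) = sqrt(-37) = I*sqrt(37)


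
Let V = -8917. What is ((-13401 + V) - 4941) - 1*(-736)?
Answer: -26523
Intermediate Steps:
((-13401 + V) - 4941) - 1*(-736) = ((-13401 - 8917) - 4941) - 1*(-736) = (-22318 - 4941) + 736 = -27259 + 736 = -26523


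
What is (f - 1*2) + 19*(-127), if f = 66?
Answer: -2349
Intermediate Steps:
(f - 1*2) + 19*(-127) = (66 - 1*2) + 19*(-127) = (66 - 2) - 2413 = 64 - 2413 = -2349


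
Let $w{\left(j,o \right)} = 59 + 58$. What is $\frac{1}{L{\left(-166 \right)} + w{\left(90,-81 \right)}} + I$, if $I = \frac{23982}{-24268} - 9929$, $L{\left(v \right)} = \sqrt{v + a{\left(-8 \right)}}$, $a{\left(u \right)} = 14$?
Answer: $\frac{- 240980954 \sqrt{38} + 14097373675 i}{12134 \left(- 117 i + 2 \sqrt{38}\right)} \approx -9930.0 - 0.00089025 i$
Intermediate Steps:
$L{\left(v \right)} = \sqrt{14 + v}$ ($L{\left(v \right)} = \sqrt{v + 14} = \sqrt{14 + v}$)
$w{\left(j,o \right)} = 117$
$I = - \frac{120490477}{12134}$ ($I = 23982 \left(- \frac{1}{24268}\right) - 9929 = - \frac{11991}{12134} - 9929 = - \frac{120490477}{12134} \approx -9930.0$)
$\frac{1}{L{\left(-166 \right)} + w{\left(90,-81 \right)}} + I = \frac{1}{\sqrt{14 - 166} + 117} - \frac{120490477}{12134} = \frac{1}{\sqrt{-152} + 117} - \frac{120490477}{12134} = \frac{1}{2 i \sqrt{38} + 117} - \frac{120490477}{12134} = \frac{1}{117 + 2 i \sqrt{38}} - \frac{120490477}{12134} = - \frac{120490477}{12134} + \frac{1}{117 + 2 i \sqrt{38}}$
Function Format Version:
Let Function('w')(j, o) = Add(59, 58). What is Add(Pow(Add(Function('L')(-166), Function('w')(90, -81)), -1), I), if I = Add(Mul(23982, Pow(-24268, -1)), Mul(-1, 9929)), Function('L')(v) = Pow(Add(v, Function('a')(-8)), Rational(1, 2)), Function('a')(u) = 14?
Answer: Mul(Rational(1, 12134), Pow(Add(Mul(-117, I), Mul(2, Pow(38, Rational(1, 2)))), -1), Add(Mul(-240980954, Pow(38, Rational(1, 2))), Mul(14097373675, I))) ≈ Add(-9930.0, Mul(-0.00089025, I))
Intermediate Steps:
Function('L')(v) = Pow(Add(14, v), Rational(1, 2)) (Function('L')(v) = Pow(Add(v, 14), Rational(1, 2)) = Pow(Add(14, v), Rational(1, 2)))
Function('w')(j, o) = 117
I = Rational(-120490477, 12134) (I = Add(Mul(23982, Rational(-1, 24268)), -9929) = Add(Rational(-11991, 12134), -9929) = Rational(-120490477, 12134) ≈ -9930.0)
Add(Pow(Add(Function('L')(-166), Function('w')(90, -81)), -1), I) = Add(Pow(Add(Pow(Add(14, -166), Rational(1, 2)), 117), -1), Rational(-120490477, 12134)) = Add(Pow(Add(Pow(-152, Rational(1, 2)), 117), -1), Rational(-120490477, 12134)) = Add(Pow(Add(Mul(2, I, Pow(38, Rational(1, 2))), 117), -1), Rational(-120490477, 12134)) = Add(Pow(Add(117, Mul(2, I, Pow(38, Rational(1, 2)))), -1), Rational(-120490477, 12134)) = Add(Rational(-120490477, 12134), Pow(Add(117, Mul(2, I, Pow(38, Rational(1, 2)))), -1))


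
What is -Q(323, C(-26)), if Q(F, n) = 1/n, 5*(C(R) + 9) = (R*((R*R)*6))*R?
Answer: -5/2741811 ≈ -1.8236e-6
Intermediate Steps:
C(R) = -9 + 6*R⁴/5 (C(R) = -9 + ((R*((R*R)*6))*R)/5 = -9 + ((R*(R²*6))*R)/5 = -9 + ((R*(6*R²))*R)/5 = -9 + ((6*R³)*R)/5 = -9 + (6*R⁴)/5 = -9 + 6*R⁴/5)
-Q(323, C(-26)) = -1/(-9 + (6/5)*(-26)⁴) = -1/(-9 + (6/5)*456976) = -1/(-9 + 2741856/5) = -1/2741811/5 = -1*5/2741811 = -5/2741811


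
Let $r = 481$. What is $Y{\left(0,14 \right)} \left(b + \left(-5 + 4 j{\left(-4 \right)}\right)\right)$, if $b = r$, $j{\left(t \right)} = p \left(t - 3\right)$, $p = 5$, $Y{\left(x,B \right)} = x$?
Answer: $0$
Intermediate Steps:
$j{\left(t \right)} = -15 + 5 t$ ($j{\left(t \right)} = 5 \left(t - 3\right) = 5 \left(-3 + t\right) = -15 + 5 t$)
$b = 481$
$Y{\left(0,14 \right)} \left(b + \left(-5 + 4 j{\left(-4 \right)}\right)\right) = 0 \left(481 + \left(-5 + 4 \left(-15 + 5 \left(-4\right)\right)\right)\right) = 0 \left(481 + \left(-5 + 4 \left(-15 - 20\right)\right)\right) = 0 \left(481 + \left(-5 + 4 \left(-35\right)\right)\right) = 0 \left(481 - 145\right) = 0 \cdot 336 = 0$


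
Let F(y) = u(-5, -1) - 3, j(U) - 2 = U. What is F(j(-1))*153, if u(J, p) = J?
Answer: -1224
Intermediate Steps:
j(U) = 2 + U
F(y) = -8 (F(y) = -5 - 3 = -8)
F(j(-1))*153 = -8*153 = -1224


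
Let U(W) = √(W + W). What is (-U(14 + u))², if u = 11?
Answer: 50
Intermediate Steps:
U(W) = √2*√W (U(W) = √(2*W) = √2*√W)
(-U(14 + u))² = (-√2*√(14 + 11))² = (-√2*√25)² = (-√2*5)² = (-5*√2)² = 50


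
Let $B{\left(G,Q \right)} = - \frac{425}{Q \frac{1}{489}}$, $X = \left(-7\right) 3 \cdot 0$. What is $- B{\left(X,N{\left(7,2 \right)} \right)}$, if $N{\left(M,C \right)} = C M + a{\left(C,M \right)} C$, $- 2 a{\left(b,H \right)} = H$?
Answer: $\frac{207825}{7} \approx 29689.0$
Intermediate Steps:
$a{\left(b,H \right)} = - \frac{H}{2}$
$N{\left(M,C \right)} = \frac{C M}{2}$ ($N{\left(M,C \right)} = C M + - \frac{M}{2} C = C M - \frac{C M}{2} = \frac{C M}{2}$)
$X = 0$ ($X = \left(-21\right) 0 = 0$)
$B{\left(G,Q \right)} = - \frac{207825}{Q}$ ($B{\left(G,Q \right)} = - \frac{425}{Q \frac{1}{489}} = - \frac{425}{\frac{1}{489} Q} = - 425 \frac{489}{Q} = - \frac{207825}{Q}$)
$- B{\left(X,N{\left(7,2 \right)} \right)} = - \frac{-207825}{\frac{1}{2} \cdot 2 \cdot 7} = - \frac{-207825}{7} = \left(-1\right) \left(- \frac{207825}{7}\right) = \frac{207825}{7}$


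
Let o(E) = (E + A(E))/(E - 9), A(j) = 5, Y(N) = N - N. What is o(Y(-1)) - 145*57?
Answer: -74390/9 ≈ -8265.6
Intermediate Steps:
Y(N) = 0
o(E) = (5 + E)/(-9 + E) (o(E) = (E + 5)/(E - 9) = (5 + E)/(-9 + E))
o(Y(-1)) - 145*57 = (5 + 0)/(-9 + 0) - 145*57 = 5/(-9) - 8265 = -⅑*5 - 8265 = -5/9 - 8265 = -74390/9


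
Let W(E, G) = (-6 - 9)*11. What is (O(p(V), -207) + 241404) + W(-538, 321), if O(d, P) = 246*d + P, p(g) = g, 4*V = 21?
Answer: 484647/2 ≈ 2.4232e+5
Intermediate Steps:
V = 21/4 (V = (1/4)*21 = 21/4 ≈ 5.2500)
W(E, G) = -165 (W(E, G) = -15*11 = -165)
O(d, P) = P + 246*d
(O(p(V), -207) + 241404) + W(-538, 321) = ((-207 + 246*(21/4)) + 241404) - 165 = ((-207 + 2583/2) + 241404) - 165 = (2169/2 + 241404) - 165 = 484977/2 - 165 = 484647/2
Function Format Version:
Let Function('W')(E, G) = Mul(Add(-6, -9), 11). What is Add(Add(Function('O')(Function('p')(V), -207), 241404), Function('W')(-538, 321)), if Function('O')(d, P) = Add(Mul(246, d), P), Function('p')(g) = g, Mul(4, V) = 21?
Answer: Rational(484647, 2) ≈ 2.4232e+5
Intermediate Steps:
V = Rational(21, 4) (V = Mul(Rational(1, 4), 21) = Rational(21, 4) ≈ 5.2500)
Function('W')(E, G) = -165 (Function('W')(E, G) = Mul(-15, 11) = -165)
Function('O')(d, P) = Add(P, Mul(246, d))
Add(Add(Function('O')(Function('p')(V), -207), 241404), Function('W')(-538, 321)) = Add(Add(Add(-207, Mul(246, Rational(21, 4))), 241404), -165) = Add(Add(Add(-207, Rational(2583, 2)), 241404), -165) = Add(Add(Rational(2169, 2), 241404), -165) = Add(Rational(484977, 2), -165) = Rational(484647, 2)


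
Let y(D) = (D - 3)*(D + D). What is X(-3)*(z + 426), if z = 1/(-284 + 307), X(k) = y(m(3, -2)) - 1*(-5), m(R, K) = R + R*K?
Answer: 401759/23 ≈ 17468.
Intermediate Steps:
m(R, K) = R + K*R
y(D) = 2*D*(-3 + D) (y(D) = (-3 + D)*(2*D) = 2*D*(-3 + D))
X(k) = 41 (X(k) = 2*(3*(1 - 2))*(-3 + 3*(1 - 2)) - 1*(-5) = 2*(3*(-1))*(-3 + 3*(-1)) + 5 = 2*(-3)*(-3 - 3) + 5 = 2*(-3)*(-6) + 5 = 36 + 5 = 41)
z = 1/23 ≈ 0.043478
X(-3)*(z + 426) = 41*(1/23 + 426) = 41*(9799/23) = 401759/23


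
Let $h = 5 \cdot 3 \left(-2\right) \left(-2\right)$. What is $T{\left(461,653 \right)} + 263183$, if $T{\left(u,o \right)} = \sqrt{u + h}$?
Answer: $263183 + \sqrt{521} \approx 2.6321 \cdot 10^{5}$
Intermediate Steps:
$h = 60$ ($h = 5 \left(-6\right) \left(-2\right) = \left(-30\right) \left(-2\right) = 60$)
$T{\left(u,o \right)} = \sqrt{60 + u}$ ($T{\left(u,o \right)} = \sqrt{u + 60} = \sqrt{60 + u}$)
$T{\left(461,653 \right)} + 263183 = \sqrt{60 + 461} + 263183 = \sqrt{521} + 263183 = 263183 + \sqrt{521}$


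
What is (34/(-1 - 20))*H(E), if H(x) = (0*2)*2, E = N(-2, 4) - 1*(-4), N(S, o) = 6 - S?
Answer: 0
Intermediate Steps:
E = 12 (E = (6 - 1*(-2)) - 1*(-4) = (6 + 2) + 4 = 8 + 4 = 12)
H(x) = 0 (H(x) = 0*2 = 0)
(34/(-1 - 20))*H(E) = (34/(-1 - 20))*0 = (34/(-21))*0 = (34*(-1/21))*0 = -34/21*0 = 0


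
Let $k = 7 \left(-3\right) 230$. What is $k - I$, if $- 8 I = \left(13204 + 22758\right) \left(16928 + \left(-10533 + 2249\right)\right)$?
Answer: $38852111$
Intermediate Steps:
$k = -4830$ ($k = \left(-21\right) 230 = -4830$)
$I = -38856941$ ($I = - \frac{\left(13204 + 22758\right) \left(16928 + \left(-10533 + 2249\right)\right)}{8} = - \frac{35962 \left(16928 - 8284\right)}{8} = - \frac{35962 \cdot 8644}{8} = \left(- \frac{1}{8}\right) 310855528 = -38856941$)
$k - I = -4830 - -38856941 = -4830 + 38856941 = 38852111$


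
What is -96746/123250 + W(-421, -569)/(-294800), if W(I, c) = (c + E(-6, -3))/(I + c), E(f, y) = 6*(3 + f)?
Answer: -112942343759/143883036000 ≈ -0.78496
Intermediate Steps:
E(f, y) = 18 + 6*f
W(I, c) = (-18 + c)/(I + c) (W(I, c) = (c + (18 + 6*(-6)))/(I + c) = (c + (18 - 36))/(I + c) = (c - 18)/(I + c) = (-18 + c)/(I + c))
-96746/123250 + W(-421, -569)/(-294800) = -96746/123250 + ((-18 - 569)/(-421 - 569))/(-294800) = -96746*1/123250 + (-587/(-990))*(-1/294800) = -48373/61625 - 1/990*(-587)*(-1/294800) = -48373/61625 + (587/990)*(-1/294800) = -48373/61625 - 587/291852000 = -112942343759/143883036000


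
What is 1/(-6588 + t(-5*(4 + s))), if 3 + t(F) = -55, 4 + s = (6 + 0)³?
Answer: -1/6646 ≈ -0.00015047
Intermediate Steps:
s = 212 (s = -4 + (6 + 0)³ = -4 + 6³ = -4 + 216 = 212)
t(F) = -58 (t(F) = -3 - 55 = -58)
1/(-6588 + t(-5*(4 + s))) = 1/(-6588 - 58) = 1/(-6646) = -1/6646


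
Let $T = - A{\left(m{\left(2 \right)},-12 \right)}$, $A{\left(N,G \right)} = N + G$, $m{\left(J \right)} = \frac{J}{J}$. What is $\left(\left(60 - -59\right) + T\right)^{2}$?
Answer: $16900$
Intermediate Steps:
$m{\left(J \right)} = 1$
$A{\left(N,G \right)} = G + N$
$T = 11$ ($T = - (-12 + 1) = \left(-1\right) \left(-11\right) = 11$)
$\left(\left(60 - -59\right) + T\right)^{2} = \left(\left(60 - -59\right) + 11\right)^{2} = \left(\left(60 + 59\right) + 11\right)^{2} = \left(119 + 11\right)^{2} = 130^{2} = 16900$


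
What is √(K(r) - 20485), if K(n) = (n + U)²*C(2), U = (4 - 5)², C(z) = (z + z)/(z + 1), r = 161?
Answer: √14507 ≈ 120.45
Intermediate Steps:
C(z) = 2*z/(1 + z) (C(z) = (2*z)/(1 + z) = 2*z/(1 + z))
U = 1 (U = (-1)² = 1)
K(n) = 4*(1 + n)²/3 (K(n) = (n + 1)²*(2*2/(1 + 2)) = (1 + n)²*(2*2/3) = (1 + n)²*(2*2*(⅓)) = (1 + n)²*(4/3) = 4*(1 + n)²/3)
√(K(r) - 20485) = √(4*(1 + 161)²/3 - 20485) = √((4/3)*162² - 20485) = √((4/3)*26244 - 20485) = √(34992 - 20485) = √14507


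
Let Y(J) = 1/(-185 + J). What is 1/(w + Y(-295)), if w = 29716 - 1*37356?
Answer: -480/3667201 ≈ -0.00013089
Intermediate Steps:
w = -7640 (w = 29716 - 37356 = -7640)
1/(w + Y(-295)) = 1/(-7640 + 1/(-185 - 295)) = 1/(-7640 + 1/(-480)) = 1/(-7640 - 1/480) = 1/(-3667201/480) = -480/3667201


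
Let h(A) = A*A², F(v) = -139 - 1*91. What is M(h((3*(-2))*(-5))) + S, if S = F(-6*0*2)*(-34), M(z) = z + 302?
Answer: 35122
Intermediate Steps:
F(v) = -230 (F(v) = -139 - 91 = -230)
h(A) = A³
M(z) = 302 + z
S = 7820 (S = -230*(-34) = 7820)
M(h((3*(-2))*(-5))) + S = (302 + ((3*(-2))*(-5))³) + 7820 = (302 + (-6*(-5))³) + 7820 = (302 + 30³) + 7820 = (302 + 27000) + 7820 = 27302 + 7820 = 35122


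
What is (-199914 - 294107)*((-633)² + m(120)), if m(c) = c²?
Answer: -205062682869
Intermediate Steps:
(-199914 - 294107)*((-633)² + m(120)) = (-199914 - 294107)*((-633)² + 120²) = -494021*(400689 + 14400) = -494021*415089 = -205062682869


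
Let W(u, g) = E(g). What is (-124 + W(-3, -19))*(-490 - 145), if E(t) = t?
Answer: 90805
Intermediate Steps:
W(u, g) = g
(-124 + W(-3, -19))*(-490 - 145) = (-124 - 19)*(-490 - 145) = -143*(-635) = 90805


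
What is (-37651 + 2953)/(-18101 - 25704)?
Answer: 34698/43805 ≈ 0.79210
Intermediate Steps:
(-37651 + 2953)/(-18101 - 25704) = -34698/(-43805) = -34698*(-1/43805) = 34698/43805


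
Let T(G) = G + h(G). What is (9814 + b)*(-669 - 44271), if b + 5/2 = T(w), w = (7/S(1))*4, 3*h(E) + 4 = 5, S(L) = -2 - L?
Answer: -440524350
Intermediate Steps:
h(E) = ⅓ (h(E) = -4/3 + (⅓)*5 = -4/3 + 5/3 = ⅓)
w = -28/3 (w = (7/(-2 - 1*1))*4 = (7/(-2 - 1))*4 = (7/(-3))*4 = (7*(-⅓))*4 = -7/3*4 = -28/3 ≈ -9.3333)
T(G) = ⅓ + G (T(G) = G + ⅓ = ⅓ + G)
b = -23/2 (b = -5/2 + (⅓ - 28/3) = -5/2 - 9 = -23/2 ≈ -11.500)
(9814 + b)*(-669 - 44271) = (9814 - 23/2)*(-669 - 44271) = (19605/2)*(-44940) = -440524350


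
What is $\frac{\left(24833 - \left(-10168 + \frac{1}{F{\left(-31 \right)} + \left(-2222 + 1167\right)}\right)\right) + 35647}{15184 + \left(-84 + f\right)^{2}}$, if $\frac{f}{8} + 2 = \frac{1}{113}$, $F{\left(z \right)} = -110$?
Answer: $\frac{1050951536249}{374423730400} \approx 2.8069$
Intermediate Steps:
$f = - \frac{1800}{113}$ ($f = -16 + \frac{8}{113} = - \frac{1800}{113} \approx -15.929$)
$\frac{\left(24833 - \left(-10168 + \frac{1}{F{\left(-31 \right)} + \left(-2222 + 1167\right)}\right)\right) + 35647}{15184 + \left(-84 + f\right)^{2}} = \frac{\left(24833 - \left(-10168 + \frac{1}{-110 + \left(-2222 + 1167\right)}\right)\right) + 35647}{15184 + \left(-84 - \frac{1800}{113}\right)^{2}} = \frac{\left(24833 - \left(-10168 + \frac{1}{-110 - 1055}\right)\right) + 35647}{15184 + \left(- \frac{11292}{113}\right)^{2}} = \frac{\left(24833 - \left(-10168 + \frac{1}{-1165}\right)\right) + 35647}{15184 + \frac{127509264}{12769}} = \frac{\left(24833 - \left(-10168 - \frac{1}{1165}\right)\right) + 35647}{\frac{321393760}{12769}} = \left(\left(24833 - - \frac{11845721}{1165}\right) + 35647\right) \frac{12769}{321393760} = \left(\left(24833 + \frac{11845721}{1165}\right) + 35647\right) \frac{12769}{321393760} = \left(\frac{40776166}{1165} + 35647\right) \frac{12769}{321393760} = \frac{82304921}{1165} \cdot \frac{12769}{321393760} = \frac{1050951536249}{374423730400}$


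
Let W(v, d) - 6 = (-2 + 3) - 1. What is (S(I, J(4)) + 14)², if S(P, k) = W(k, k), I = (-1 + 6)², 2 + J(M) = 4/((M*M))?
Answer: 400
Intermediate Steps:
W(v, d) = 6 (W(v, d) = 6 + ((-2 + 3) - 1) = 6 + (1 - 1) = 6 + 0 = 6)
J(M) = -2 + 4/M² (J(M) = -2 + 4/((M*M)) = -2 + 4/(M²) = -2 + 4/M²)
I = 25 (I = 5² = 25)
S(P, k) = 6
(S(I, J(4)) + 14)² = (6 + 14)² = 20² = 400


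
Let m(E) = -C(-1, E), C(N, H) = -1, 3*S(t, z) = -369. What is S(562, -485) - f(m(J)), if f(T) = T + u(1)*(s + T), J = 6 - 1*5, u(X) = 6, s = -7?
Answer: -88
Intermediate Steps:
S(t, z) = -123 (S(t, z) = (⅓)*(-369) = -123)
J = 1 (J = 6 - 5 = 1)
m(E) = 1 (m(E) = -1*(-1) = 1)
f(T) = -42 + 7*T (f(T) = T + 6*(-7 + T) = T + (-42 + 6*T) = -42 + 7*T)
S(562, -485) - f(m(J)) = -123 - (-42 + 7*1) = -123 - (-42 + 7) = -123 - 1*(-35) = -123 + 35 = -88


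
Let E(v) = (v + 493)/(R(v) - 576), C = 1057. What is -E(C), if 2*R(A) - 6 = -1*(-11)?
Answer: 620/227 ≈ 2.7313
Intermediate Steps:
R(A) = 17/2 (R(A) = 3 + (-1*(-11))/2 = 3 + (1/2)*11 = 3 + 11/2 = 17/2)
E(v) = -986/1135 - 2*v/1135 (E(v) = (v + 493)/(17/2 - 576) = (493 + v)/(-1135/2) = (493 + v)*(-2/1135) = -986/1135 - 2*v/1135)
-E(C) = -(-986/1135 - 2/1135*1057) = -(-986/1135 - 2114/1135) = -1*(-620/227) = 620/227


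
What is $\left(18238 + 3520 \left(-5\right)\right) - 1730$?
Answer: $-1092$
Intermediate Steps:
$\left(18238 + 3520 \left(-5\right)\right) - 1730 = \left(18238 - 17600\right) - 1730 = 638 - 1730 = -1092$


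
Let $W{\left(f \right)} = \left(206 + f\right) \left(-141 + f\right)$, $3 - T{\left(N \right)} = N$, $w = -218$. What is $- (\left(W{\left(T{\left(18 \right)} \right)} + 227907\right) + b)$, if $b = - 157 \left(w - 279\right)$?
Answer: $-276140$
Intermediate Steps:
$T{\left(N \right)} = 3 - N$
$W{\left(f \right)} = \left(-141 + f\right) \left(206 + f\right)$
$b = 78029$ ($b = - 157 \left(-218 - 279\right) = \left(-157\right) \left(-497\right) = 78029$)
$- (\left(W{\left(T{\left(18 \right)} \right)} + 227907\right) + b) = - (\left(\left(-29046 + \left(3 - 18\right)^{2} + 65 \left(3 - 18\right)\right) + 227907\right) + 78029) = - (\left(\left(-29046 + \left(-15\right)^{2} + 65 \left(-15\right)\right) + 227907\right) + 78029) = - (\left(\left(-29046 + 225 - 975\right) + 227907\right) + 78029) = - (\left(-29796 + 227907\right) + 78029) = - (198111 + 78029) = \left(-1\right) 276140 = -276140$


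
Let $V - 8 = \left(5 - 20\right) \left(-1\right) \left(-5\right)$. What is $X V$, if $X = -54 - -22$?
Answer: $2144$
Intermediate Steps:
$X = -32$ ($X = -54 + 22 = -32$)
$V = -67$ ($V = 8 + \left(5 - 20\right) \left(-1\right) \left(-5\right) = 8 + \left(-15\right) \left(-1\right) \left(-5\right) = 8 + 15 \left(-5\right) = 8 - 75 = -67$)
$X V = \left(-32\right) \left(-67\right) = 2144$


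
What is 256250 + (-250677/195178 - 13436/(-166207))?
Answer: 361421656790303/1410432602 ≈ 2.5625e+5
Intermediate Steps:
256250 + (-250677/195178 - 13436/(-166207)) = 256250 + (-250677*1/195178 - 13436*(-1/166207)) = 256250 + (-10899/8486 + 13436/166207) = 256250 - 1697472197/1410432602 = 361421656790303/1410432602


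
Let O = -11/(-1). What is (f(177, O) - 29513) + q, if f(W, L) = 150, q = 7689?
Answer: -21674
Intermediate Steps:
O = 11 (O = -11*(-1) = 11)
(f(177, O) - 29513) + q = (150 - 29513) + 7689 = -29363 + 7689 = -21674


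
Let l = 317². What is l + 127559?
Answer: 228048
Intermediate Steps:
l = 100489
l + 127559 = 100489 + 127559 = 228048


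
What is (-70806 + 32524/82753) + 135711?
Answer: 5371115989/82753 ≈ 64905.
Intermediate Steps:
(-70806 + 32524/82753) + 135711 = -5859376394/82753 + 135711 = 5371115989/82753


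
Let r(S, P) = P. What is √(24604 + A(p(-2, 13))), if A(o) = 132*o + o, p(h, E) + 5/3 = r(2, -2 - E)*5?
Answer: √129666/3 ≈ 120.03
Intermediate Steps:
p(h, E) = -35/3 - 5*E (p(h, E) = -5/3 + (-2 - E)*5 = -5/3 + (-10 - 5*E) = -35/3 - 5*E)
A(o) = 133*o
√(24604 + A(p(-2, 13))) = √(24604 + 133*(-35/3 - 5*13)) = √(24604 + 133*(-35/3 - 65)) = √(24604 + 133*(-230/3)) = √(24604 - 30590/3) = √(43222/3) = √129666/3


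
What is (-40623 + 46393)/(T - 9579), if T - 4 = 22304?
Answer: 5770/12729 ≈ 0.45330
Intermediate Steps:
T = 22308 (T = 4 + 22304 = 22308)
(-40623 + 46393)/(T - 9579) = (-40623 + 46393)/(22308 - 9579) = 5770/12729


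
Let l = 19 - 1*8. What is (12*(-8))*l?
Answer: -1056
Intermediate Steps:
l = 11 (l = 19 - 8 = 11)
(12*(-8))*l = (12*(-8))*11 = -96*11 = -1056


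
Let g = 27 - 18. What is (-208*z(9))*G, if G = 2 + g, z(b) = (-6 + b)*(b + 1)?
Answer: -68640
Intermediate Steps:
z(b) = (1 + b)*(-6 + b) (z(b) = (-6 + b)*(1 + b) = (1 + b)*(-6 + b))
g = 9
G = 11 (G = 2 + 9 = 11)
(-208*z(9))*G = -208*(-6 + 9² - 5*9)*11 = -208*(-6 + 81 - 45)*11 = -208*30*11 = -6240*11 = -68640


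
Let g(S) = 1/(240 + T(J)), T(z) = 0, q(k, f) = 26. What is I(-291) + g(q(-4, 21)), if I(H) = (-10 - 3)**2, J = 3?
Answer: 40561/240 ≈ 169.00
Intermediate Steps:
I(H) = 169 (I(H) = (-13)**2 = 169)
g(S) = 1/240 (g(S) = 1/(240 + 0) = 1/240)
I(-291) + g(q(-4, 21)) = 169 + 1/240 = 40561/240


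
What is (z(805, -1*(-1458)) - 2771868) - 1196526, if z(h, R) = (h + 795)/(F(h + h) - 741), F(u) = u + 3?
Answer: -432554746/109 ≈ -3.9684e+6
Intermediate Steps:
F(u) = 3 + u
z(h, R) = (795 + h)/(-738 + 2*h) (z(h, R) = (h + 795)/((3 + (h + h)) - 741) = (795 + h)/((3 + 2*h) - 741) = (795 + h)/(-738 + 2*h))
(z(805, -1*(-1458)) - 2771868) - 1196526 = ((795 + 805)/(2*(-369 + 805)) - 2771868) - 1196526 = ((1/2)*1600/436 - 2771868) - 1196526 = ((1/2)*(1/436)*1600 - 2771868) - 1196526 = (200/109 - 2771868) - 1196526 = -302133412/109 - 1196526 = -432554746/109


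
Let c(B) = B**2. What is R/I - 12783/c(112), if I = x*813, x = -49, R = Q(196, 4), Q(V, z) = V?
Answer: -10442755/10198272 ≈ -1.0240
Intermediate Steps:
R = 196
I = -39837 (I = -49*813 = -39837)
R/I - 12783/c(112) = 196/(-39837) - 12783/(112**2) = 196*(-1/39837) - 12783/12544 = -4/813 - 12783*1/12544 = -4/813 - 12783/12544 = -10442755/10198272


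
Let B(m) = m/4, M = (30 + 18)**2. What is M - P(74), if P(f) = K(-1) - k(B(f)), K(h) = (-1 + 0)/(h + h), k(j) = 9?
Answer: 4625/2 ≈ 2312.5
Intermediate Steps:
M = 2304 (M = 48**2 = 2304)
B(m) = m/4 (B(m) = m*(1/4) = m/4)
K(h) = -1/(2*h)
P(f) = -17/2 (P(f) = -1/2/(-1) - 1*9 = -1/2*(-1) - 9 = 1/2 - 9 = -17/2)
M - P(74) = 2304 - 1*(-17/2) = 2304 + 17/2 = 4625/2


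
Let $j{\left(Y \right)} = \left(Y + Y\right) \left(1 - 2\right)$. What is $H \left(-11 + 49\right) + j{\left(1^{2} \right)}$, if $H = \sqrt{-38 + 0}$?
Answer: $-2 + 38 i \sqrt{38} \approx -2.0 + 234.25 i$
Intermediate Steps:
$j{\left(Y \right)} = - 2 Y$ ($j{\left(Y \right)} = 2 Y \left(-1\right) = - 2 Y$)
$H = i \sqrt{38}$ ($H = \sqrt{-38} = i \sqrt{38} \approx 6.1644 i$)
$H \left(-11 + 49\right) + j{\left(1^{2} \right)} = i \sqrt{38} \left(-11 + 49\right) - 2 \cdot 1^{2} = i \sqrt{38} \cdot 38 - 2 = 38 i \sqrt{38} - 2 = -2 + 38 i \sqrt{38}$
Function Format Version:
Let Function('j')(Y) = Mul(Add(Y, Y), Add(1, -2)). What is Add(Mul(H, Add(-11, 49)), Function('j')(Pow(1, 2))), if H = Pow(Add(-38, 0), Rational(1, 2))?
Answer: Add(-2, Mul(38, I, Pow(38, Rational(1, 2)))) ≈ Add(-2.0000, Mul(234.25, I))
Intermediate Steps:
Function('j')(Y) = Mul(-2, Y) (Function('j')(Y) = Mul(Mul(2, Y), -1) = Mul(-2, Y))
H = Mul(I, Pow(38, Rational(1, 2))) (H = Pow(-38, Rational(1, 2)) = Mul(I, Pow(38, Rational(1, 2))) ≈ Mul(6.1644, I))
Add(Mul(H, Add(-11, 49)), Function('j')(Pow(1, 2))) = Add(Mul(Mul(I, Pow(38, Rational(1, 2))), Add(-11, 49)), Mul(-2, Pow(1, 2))) = Add(Mul(Mul(I, Pow(38, Rational(1, 2))), 38), Mul(-2, 1)) = Add(Mul(38, I, Pow(38, Rational(1, 2))), -2) = Add(-2, Mul(38, I, Pow(38, Rational(1, 2))))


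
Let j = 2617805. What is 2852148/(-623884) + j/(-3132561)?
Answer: -2641933561412/488588671731 ≈ -5.4073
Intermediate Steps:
2852148/(-623884) + j/(-3132561) = 2852148/(-623884) + 2617805/(-3132561) = 2852148*(-1/623884) + 2617805*(-1/3132561) = -713037/155971 - 2617805/3132561 = -2641933561412/488588671731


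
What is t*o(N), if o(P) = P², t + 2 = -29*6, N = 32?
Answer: -180224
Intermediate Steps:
t = -176 (t = -2 - 29*6 = -2 - 174 = -176)
t*o(N) = -176*32² = -176*1024 = -180224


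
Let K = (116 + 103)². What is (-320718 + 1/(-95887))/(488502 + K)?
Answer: -30752686867/51439827681 ≈ -0.59784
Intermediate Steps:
K = 47961 (K = 219² = 47961)
(-320718 + 1/(-95887))/(488502 + K) = (-320718 + 1/(-95887))/(488502 + 47961) = (-320718 - 1/95887)/536463 = -30752686867/95887*1/536463 = -30752686867/51439827681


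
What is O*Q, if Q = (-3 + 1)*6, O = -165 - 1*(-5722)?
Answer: -66684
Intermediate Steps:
O = 5557 (O = -165 + 5722 = 5557)
Q = -12 (Q = -2*6 = -12)
O*Q = 5557*(-12) = -66684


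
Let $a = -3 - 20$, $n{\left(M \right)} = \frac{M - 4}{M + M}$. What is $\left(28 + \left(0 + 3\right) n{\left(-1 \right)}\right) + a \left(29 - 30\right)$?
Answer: $\frac{117}{2} \approx 58.5$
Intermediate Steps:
$n{\left(M \right)} = \frac{-4 + M}{2 M}$
$a = -23$ ($a = -3 - 20 = -23$)
$\left(28 + \left(0 + 3\right) n{\left(-1 \right)}\right) + a \left(29 - 30\right) = \left(28 + \left(0 + 3\right) \frac{-4 - 1}{2 \left(-1\right)}\right) - 23 \left(29 - 30\right) = \left(28 + 3 \cdot \frac{1}{2} \left(-1\right) \left(-5\right)\right) - 23 \left(29 - 30\right) = \left(28 + 3 \cdot \frac{5}{2}\right) - -23 = \left(28 + \frac{15}{2}\right) + 23 = \frac{71}{2} + 23 = \frac{117}{2}$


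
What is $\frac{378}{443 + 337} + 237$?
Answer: $\frac{30873}{130} \approx 237.48$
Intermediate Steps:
$\frac{378}{443 + 337} + 237 = \frac{378}{780} + 237 = 378 \cdot \frac{1}{780} + 237 = \frac{63}{130} + 237 = \frac{30873}{130}$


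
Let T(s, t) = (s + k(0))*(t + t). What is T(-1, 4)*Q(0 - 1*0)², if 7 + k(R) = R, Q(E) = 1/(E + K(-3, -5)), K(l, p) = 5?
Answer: -64/25 ≈ -2.5600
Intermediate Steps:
Q(E) = 1/(5 + E) (Q(E) = 1/(E + 5) = 1/(5 + E))
k(R) = -7 + R
T(s, t) = 2*t*(-7 + s) (T(s, t) = (s + (-7 + 0))*(t + t) = (s - 7)*(2*t) = (-7 + s)*(2*t) = 2*t*(-7 + s))
T(-1, 4)*Q(0 - 1*0)² = (2*4*(-7 - 1))*(1/(5 + (0 - 1*0)))² = (2*4*(-8))*(1/(5 + (0 + 0)))² = -64/(5 + 0)² = -64*(1/5)² = -64*(⅕)² = -64*1/25 = -64/25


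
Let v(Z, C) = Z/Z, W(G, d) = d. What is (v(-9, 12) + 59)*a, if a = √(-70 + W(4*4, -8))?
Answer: 60*I*√78 ≈ 529.91*I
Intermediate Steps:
v(Z, C) = 1
a = I*√78 (a = √(-70 - 8) = √(-78) = I*√78 ≈ 8.8318*I)
(v(-9, 12) + 59)*a = (1 + 59)*(I*√78) = 60*(I*√78) = 60*I*√78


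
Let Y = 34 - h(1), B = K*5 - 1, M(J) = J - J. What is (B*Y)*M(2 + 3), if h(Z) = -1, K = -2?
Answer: 0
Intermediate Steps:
M(J) = 0
B = -11 (B = -2*5 - 1 = -10 - 1 = -11)
Y = 35 (Y = 34 - 1*(-1) = 34 + 1 = 35)
(B*Y)*M(2 + 3) = -11*35*0 = -385*0 = 0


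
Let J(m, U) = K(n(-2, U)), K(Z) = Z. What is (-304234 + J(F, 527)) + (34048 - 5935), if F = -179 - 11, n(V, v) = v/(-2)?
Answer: -552769/2 ≈ -2.7638e+5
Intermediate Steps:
n(V, v) = -v/2 (n(V, v) = v*(-1/2) = -v/2)
F = -190
J(m, U) = -U/2
(-304234 + J(F, 527)) + (34048 - 5935) = (-304234 - 1/2*527) + (34048 - 5935) = (-304234 - 527/2) + 28113 = -608995/2 + 28113 = -552769/2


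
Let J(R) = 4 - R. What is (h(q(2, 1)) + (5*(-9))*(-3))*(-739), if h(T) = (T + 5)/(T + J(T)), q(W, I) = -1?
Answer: -100504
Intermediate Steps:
h(T) = 5/4 + T/4 (h(T) = (T + 5)/(T + (4 - T)) = (5 + T)/4 = (5 + T)*(¼) = 5/4 + T/4)
(h(q(2, 1)) + (5*(-9))*(-3))*(-739) = ((5/4 + (¼)*(-1)) + (5*(-9))*(-3))*(-739) = ((5/4 - ¼) - 45*(-3))*(-739) = (1 + 135)*(-739) = 136*(-739) = -100504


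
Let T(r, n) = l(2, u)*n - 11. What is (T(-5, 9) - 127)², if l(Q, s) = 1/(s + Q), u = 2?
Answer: 294849/16 ≈ 18428.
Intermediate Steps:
l(Q, s) = 1/(Q + s)
T(r, n) = -11 + n/4 (T(r, n) = n/(2 + 2) - 11 = n/4 - 11 = -11 + n/4)
(T(-5, 9) - 127)² = ((-11 + (¼)*9) - 127)² = ((-11 + 9/4) - 127)² = (-35/4 - 127)² = (-543/4)² = 294849/16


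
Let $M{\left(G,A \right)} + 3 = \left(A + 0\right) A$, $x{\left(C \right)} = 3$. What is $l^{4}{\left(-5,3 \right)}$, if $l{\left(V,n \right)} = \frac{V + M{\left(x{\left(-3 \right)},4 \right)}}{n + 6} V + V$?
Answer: $\frac{52200625}{6561} \approx 7956.2$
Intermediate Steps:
$M{\left(G,A \right)} = -3 + A^{2}$ ($M{\left(G,A \right)} = -3 + \left(A + 0\right) A = -3 + A A = -3 + A^{2}$)
$l{\left(V,n \right)} = V + \frac{V \left(13 + V\right)}{6 + n}$ ($l{\left(V,n \right)} = \frac{V - \left(3 - 4^{2}\right)}{n + 6} V + V = \frac{V + \left(-3 + 16\right)}{6 + n} V + V = \frac{V + 13}{6 + n} V + V = \frac{13 + V}{6 + n} V + V = \frac{V \left(13 + V\right)}{6 + n} + V = V + \frac{V \left(13 + V\right)}{6 + n}$)
$l^{4}{\left(-5,3 \right)} = \left(- \frac{5 \left(19 - 5 + 3\right)}{6 + 3}\right)^{4} = \left(\left(-5\right) \frac{1}{9} \cdot 17\right)^{4} = \left(- \frac{85}{9}\right)^{4} = \frac{52200625}{6561}$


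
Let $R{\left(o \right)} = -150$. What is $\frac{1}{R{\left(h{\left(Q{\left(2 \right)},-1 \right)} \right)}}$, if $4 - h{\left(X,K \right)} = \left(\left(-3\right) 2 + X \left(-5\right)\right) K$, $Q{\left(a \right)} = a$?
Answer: $- \frac{1}{150} \approx -0.0066667$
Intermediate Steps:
$h{\left(X,K \right)} = 4 - K \left(-6 - 5 X\right)$ ($h{\left(X,K \right)} = 4 - \left(\left(-3\right) 2 + X \left(-5\right)\right) K = 4 - \left(-6 - 5 X\right) K = 4 - K \left(-6 - 5 X\right)$)
$\frac{1}{R{\left(h{\left(Q{\left(2 \right)},-1 \right)} \right)}} = \frac{1}{-150} = - \frac{1}{150}$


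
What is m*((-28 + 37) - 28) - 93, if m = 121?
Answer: -2392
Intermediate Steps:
m*((-28 + 37) - 28) - 93 = 121*((-28 + 37) - 28) - 93 = 121*(9 - 28) - 93 = 121*(-19) - 93 = -2299 - 93 = -2392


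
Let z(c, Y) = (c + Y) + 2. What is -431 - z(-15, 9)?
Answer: -427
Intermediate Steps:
z(c, Y) = 2 + Y + c (z(c, Y) = (Y + c) + 2 = 2 + Y + c)
-431 - z(-15, 9) = -431 - (2 + 9 - 15) = -431 - 1*(-4) = -431 + 4 = -427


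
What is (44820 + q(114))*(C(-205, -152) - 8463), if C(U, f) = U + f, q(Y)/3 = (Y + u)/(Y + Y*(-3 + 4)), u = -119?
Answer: -7510924575/19 ≈ -3.9531e+8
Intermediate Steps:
q(Y) = 3*(-119 + Y)/(2*Y) (q(Y) = 3*((Y - 119)/(Y + Y*(-3 + 4))) = 3*((-119 + Y)/(Y + Y*1)) = 3*((-119 + Y)/(Y + Y)) = 3*((-119 + Y)/((2*Y))) = 3*((-119 + Y)*(1/(2*Y))) = 3*((-119 + Y)/(2*Y)) = 3*(-119 + Y)/(2*Y))
(44820 + q(114))*(C(-205, -152) - 8463) = (44820 + (3/2)*(-119 + 114)/114)*((-205 - 152) - 8463) = (44820 + (3/2)*(1/114)*(-5))*(-357 - 8463) = (44820 - 5/76)*(-8820) = (3406315/76)*(-8820) = -7510924575/19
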